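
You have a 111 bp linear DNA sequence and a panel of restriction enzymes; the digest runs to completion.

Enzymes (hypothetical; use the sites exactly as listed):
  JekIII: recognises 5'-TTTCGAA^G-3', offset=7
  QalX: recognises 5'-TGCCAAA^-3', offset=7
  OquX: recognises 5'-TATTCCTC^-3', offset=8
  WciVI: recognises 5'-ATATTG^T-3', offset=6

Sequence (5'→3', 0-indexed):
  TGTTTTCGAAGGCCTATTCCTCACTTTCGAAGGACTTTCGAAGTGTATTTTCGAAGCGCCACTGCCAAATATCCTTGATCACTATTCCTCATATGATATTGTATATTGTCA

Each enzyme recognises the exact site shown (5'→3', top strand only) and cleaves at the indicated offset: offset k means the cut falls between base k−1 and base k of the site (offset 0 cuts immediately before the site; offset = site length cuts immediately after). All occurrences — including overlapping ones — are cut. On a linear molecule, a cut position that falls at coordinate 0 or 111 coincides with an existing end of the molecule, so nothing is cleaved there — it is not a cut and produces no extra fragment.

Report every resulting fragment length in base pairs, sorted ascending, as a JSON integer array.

Site scan:
  JekIII (TTTCGAAG, off=7): starts [3, 24, 35, 48] → cuts [10, 31, 42, 55]
  QalX (TGCCAAA, off=7): starts [62] → cuts [69]
  OquX (TATTCCTC, off=8): starts [14, 82] → cuts [22, 90]
  WciVI (ATATTGT, off=6): starts [95, 102] → cuts [101, 108]

All cut coordinates (distinct, sorted): [10, 22, 31, 42, 55, 69, 90, 101, 108]

Fragments:
  [0,10): 10 bp
  [10,22): 12 bp
  [22,31): 9 bp
  [31,42): 11 bp
  [42,55): 13 bp
  [55,69): 14 bp
  [69,90): 21 bp
  [90,101): 11 bp
  [101,108): 7 bp
  [108,111): 3 bp

[3,7,9,10,11,11,12,13,14,21]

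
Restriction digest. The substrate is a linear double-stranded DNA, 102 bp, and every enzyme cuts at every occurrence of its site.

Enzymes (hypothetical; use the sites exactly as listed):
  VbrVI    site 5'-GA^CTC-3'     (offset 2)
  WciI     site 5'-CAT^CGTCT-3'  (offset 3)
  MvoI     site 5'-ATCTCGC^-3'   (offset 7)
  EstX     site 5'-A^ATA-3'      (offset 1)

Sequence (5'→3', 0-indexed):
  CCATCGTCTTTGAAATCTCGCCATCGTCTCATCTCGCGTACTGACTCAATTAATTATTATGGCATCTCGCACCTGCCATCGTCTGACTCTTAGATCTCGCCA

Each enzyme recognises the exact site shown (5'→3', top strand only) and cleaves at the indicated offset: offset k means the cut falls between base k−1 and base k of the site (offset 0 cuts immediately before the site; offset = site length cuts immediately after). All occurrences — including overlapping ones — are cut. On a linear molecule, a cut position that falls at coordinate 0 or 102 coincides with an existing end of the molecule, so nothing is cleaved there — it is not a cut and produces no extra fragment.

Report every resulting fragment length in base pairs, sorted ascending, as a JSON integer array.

Scan for sites:
  VbrVI (GACTC, off=2): starts [42, 84] → cuts [44, 86]
  WciI (CATCGTCT, off=3): starts [1, 21, 76] → cuts [4, 24, 79]
  MvoI (ATCTCGC, off=7): starts [14, 30, 63, 93] → cuts [21, 37, 70, 100]
  EstX (AATA, off=1): no sites

Pooled cuts: [4, 21, 24, 37, 44, 70, 79, 86, 100]

Fragments:
  [0,4): 4 bp
  [4,21): 17 bp
  [21,24): 3 bp
  [24,37): 13 bp
  [37,44): 7 bp
  [44,70): 26 bp
  [70,79): 9 bp
  [79,86): 7 bp
  [86,100): 14 bp
  [100,102): 2 bp

[2,3,4,7,7,9,13,14,17,26]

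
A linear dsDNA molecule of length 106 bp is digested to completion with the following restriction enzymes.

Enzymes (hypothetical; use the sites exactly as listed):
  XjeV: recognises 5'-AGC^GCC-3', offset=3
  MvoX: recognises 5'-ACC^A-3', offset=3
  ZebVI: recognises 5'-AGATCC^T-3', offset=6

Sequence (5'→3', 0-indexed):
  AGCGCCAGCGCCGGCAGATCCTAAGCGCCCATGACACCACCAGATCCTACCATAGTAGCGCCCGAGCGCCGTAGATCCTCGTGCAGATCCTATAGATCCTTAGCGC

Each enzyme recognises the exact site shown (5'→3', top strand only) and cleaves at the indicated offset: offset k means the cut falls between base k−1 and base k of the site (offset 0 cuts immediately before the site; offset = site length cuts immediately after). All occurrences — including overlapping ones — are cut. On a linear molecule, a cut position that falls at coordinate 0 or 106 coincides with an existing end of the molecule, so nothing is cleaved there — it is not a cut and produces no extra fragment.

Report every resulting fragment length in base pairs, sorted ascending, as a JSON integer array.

[3,3,4,5,6,6,7,8,8,9,11,12,12,12]

Scan for sites:
  XjeV AGCGCC/3: at [0, 6, 23, 56, 64] ⇒ [3, 9, 26, 59, 67]
  MvoX ACCA/3: at [35, 38, 48] ⇒ [38, 41, 51]
  ZebVI AGATCCT/6: at [15, 41, 72, 84, 93] ⇒ [21, 47, 78, 90, 99]

All cut coordinates (distinct, sorted): [3, 9, 21, 26, 38, 41, 47, 51, 59, 67, 78, 90, 99]

Fragments:
  [0,3): 3 bp
  [3,9): 6 bp
  [9,21): 12 bp
  [21,26): 5 bp
  [26,38): 12 bp
  [38,41): 3 bp
  [41,47): 6 bp
  [47,51): 4 bp
  [51,59): 8 bp
  [59,67): 8 bp
  [67,78): 11 bp
  [78,90): 12 bp
  [90,99): 9 bp
  [99,106): 7 bp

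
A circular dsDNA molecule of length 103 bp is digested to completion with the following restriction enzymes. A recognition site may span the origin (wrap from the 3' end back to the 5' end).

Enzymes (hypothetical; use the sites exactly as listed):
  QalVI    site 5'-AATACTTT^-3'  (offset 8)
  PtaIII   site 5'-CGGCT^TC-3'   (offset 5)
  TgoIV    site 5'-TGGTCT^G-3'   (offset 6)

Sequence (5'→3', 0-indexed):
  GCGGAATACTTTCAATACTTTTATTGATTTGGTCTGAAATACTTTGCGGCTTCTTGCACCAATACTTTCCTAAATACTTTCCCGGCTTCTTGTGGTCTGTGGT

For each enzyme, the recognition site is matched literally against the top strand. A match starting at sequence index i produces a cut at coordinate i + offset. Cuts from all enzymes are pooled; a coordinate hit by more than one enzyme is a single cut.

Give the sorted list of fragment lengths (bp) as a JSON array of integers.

[6,7,9,10,11,12,14,17,17]

Per-enzyme occurrences:
  QalVI (AATACTTT, off=8): starts [4, 13, 37, 60, 72] → cuts [12, 21, 45, 68, 80]
  PtaIII (CGGCTTC, off=5): starts [46, 82] → cuts [51, 87]
  TgoIV (TGGTCTG, off=6): starts [29, 92] → cuts [35, 98]

All cut coordinates (distinct, sorted): [12, 21, 35, 45, 51, 68, 80, 87, 98]

Fragment lengths:
  12→21: 9 bp
  21→35: 14 bp
  35→45: 10 bp
  45→51: 6 bp
  51→68: 17 bp
  68→80: 12 bp
  80→87: 7 bp
  87→98: 11 bp
  98→12 (wrap): 103-98+12 = 17 bp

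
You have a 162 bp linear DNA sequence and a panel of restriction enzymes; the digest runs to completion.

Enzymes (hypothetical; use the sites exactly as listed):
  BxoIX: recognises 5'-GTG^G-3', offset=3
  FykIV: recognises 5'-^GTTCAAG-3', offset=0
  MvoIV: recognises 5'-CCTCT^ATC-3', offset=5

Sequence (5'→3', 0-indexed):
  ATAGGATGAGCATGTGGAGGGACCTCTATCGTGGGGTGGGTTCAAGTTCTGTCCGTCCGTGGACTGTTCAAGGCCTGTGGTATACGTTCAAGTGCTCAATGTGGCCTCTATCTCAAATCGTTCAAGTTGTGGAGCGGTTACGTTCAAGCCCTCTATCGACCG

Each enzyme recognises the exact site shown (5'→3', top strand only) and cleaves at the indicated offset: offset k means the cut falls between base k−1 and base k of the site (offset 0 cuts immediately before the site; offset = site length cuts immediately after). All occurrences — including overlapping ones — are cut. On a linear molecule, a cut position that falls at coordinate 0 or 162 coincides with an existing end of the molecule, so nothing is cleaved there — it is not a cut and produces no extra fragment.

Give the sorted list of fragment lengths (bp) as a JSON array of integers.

Per-enzyme occurrences:
  BxoIX GTGG/3: at [13, 30, 35, 58, 76, 100, 128] ⇒ [16, 33, 38, 61, 79, 103, 131]
  FykIV GTTCAAG/0: at [39, 65, 85, 119, 141] ⇒ [39, 65, 85, 119, 141]
  MvoIV CCTCTATC/5: at [22, 104, 149] ⇒ [27, 109, 154]

All cut coordinates (distinct, sorted): [16, 27, 33, 38, 39, 61, 65, 79, 85, 103, 109, 119, 131, 141, 154]

Fragments:
  [0,16): 16 bp
  [16,27): 11 bp
  [27,33): 6 bp
  [33,38): 5 bp
  [38,39): 1 bp
  [39,61): 22 bp
  [61,65): 4 bp
  [65,79): 14 bp
  [79,85): 6 bp
  [85,103): 18 bp
  [103,109): 6 bp
  [109,119): 10 bp
  [119,131): 12 bp
  [131,141): 10 bp
  [141,154): 13 bp
  [154,162): 8 bp

[1,4,5,6,6,6,8,10,10,11,12,13,14,16,18,22]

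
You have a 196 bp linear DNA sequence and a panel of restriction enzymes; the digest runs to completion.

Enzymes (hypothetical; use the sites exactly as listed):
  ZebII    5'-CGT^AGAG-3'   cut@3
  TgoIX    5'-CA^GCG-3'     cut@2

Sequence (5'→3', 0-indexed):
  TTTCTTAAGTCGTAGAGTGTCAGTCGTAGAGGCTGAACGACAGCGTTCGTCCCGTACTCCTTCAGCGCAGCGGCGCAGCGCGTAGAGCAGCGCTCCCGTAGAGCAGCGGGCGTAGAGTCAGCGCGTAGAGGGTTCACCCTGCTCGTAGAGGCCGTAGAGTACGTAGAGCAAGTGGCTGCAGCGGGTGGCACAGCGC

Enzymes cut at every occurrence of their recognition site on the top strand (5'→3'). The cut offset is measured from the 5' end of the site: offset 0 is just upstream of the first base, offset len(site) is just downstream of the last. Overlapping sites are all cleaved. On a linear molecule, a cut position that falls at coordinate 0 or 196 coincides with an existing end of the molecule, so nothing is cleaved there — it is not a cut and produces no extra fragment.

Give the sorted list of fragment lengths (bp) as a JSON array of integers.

Scan for sites:
  ZebII CGTAGAG/3: at [10, 24, 80, 96, 110, 123, 143, 152, 161] ⇒ [13, 27, 83, 99, 113, 126, 146, 155, 164]
  TgoIX CAGCG/2: at [40, 62, 67, 75, 87, 103, 118, 178, 190] ⇒ [42, 64, 69, 77, 89, 105, 120, 180, 192]

All cut coordinates (distinct, sorted): [13, 27, 42, 64, 69, 77, 83, 89, 99, 105, 113, 120, 126, 146, 155, 164, 180, 192]

Fragment lengths:
  [0,13): 13 bp
  [13,27): 14 bp
  [27,42): 15 bp
  [42,64): 22 bp
  [64,69): 5 bp
  [69,77): 8 bp
  [77,83): 6 bp
  [83,89): 6 bp
  [89,99): 10 bp
  [99,105): 6 bp
  [105,113): 8 bp
  [113,120): 7 bp
  [120,126): 6 bp
  [126,146): 20 bp
  [146,155): 9 bp
  [155,164): 9 bp
  [164,180): 16 bp
  [180,192): 12 bp
  [192,196): 4 bp

[4,5,6,6,6,6,7,8,8,9,9,10,12,13,14,15,16,20,22]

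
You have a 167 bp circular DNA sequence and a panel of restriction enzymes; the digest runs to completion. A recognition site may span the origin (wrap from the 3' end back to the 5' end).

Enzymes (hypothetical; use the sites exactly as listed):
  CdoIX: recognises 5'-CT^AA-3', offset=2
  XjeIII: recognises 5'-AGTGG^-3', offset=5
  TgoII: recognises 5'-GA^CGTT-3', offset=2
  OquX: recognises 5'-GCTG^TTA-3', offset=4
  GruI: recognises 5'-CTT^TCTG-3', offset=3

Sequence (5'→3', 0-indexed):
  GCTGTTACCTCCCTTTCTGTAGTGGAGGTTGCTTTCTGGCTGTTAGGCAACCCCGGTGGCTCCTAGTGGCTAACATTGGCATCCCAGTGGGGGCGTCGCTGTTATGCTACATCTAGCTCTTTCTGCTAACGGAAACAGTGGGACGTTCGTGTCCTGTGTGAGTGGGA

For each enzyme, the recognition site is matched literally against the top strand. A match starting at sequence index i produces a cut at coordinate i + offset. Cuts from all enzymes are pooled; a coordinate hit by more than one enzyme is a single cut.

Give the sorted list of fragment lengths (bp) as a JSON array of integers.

[2,2,6,6,8,9,10,11,11,14,19,20,22,27]

Site scan:
  CdoIX (CTAA, off=2): starts [69, 125] → cuts [71, 127]
  XjeIII (AGTGG, off=5): starts [20, 64, 85, 136, 160] → cuts [25, 69, 90, 141, 165]
  TgoII (GACGTT, off=2): starts [141] → cuts [143]
  OquX (GCTGTTA, off=4): starts [0, 38, 97] → cuts [4, 42, 101]
  GruI (CTTTCTG, off=3): starts [12, 31, 118] → cuts [15, 34, 121]

Pooled cuts: [4, 15, 25, 34, 42, 69, 71, 90, 101, 121, 127, 141, 143, 165]

Fragments:
  4→15: 11 bp
  15→25: 10 bp
  25→34: 9 bp
  34→42: 8 bp
  42→69: 27 bp
  69→71: 2 bp
  71→90: 19 bp
  90→101: 11 bp
  101→121: 20 bp
  121→127: 6 bp
  127→141: 14 bp
  141→143: 2 bp
  143→165: 22 bp
  165→4 (wrap): 167-165+4 = 6 bp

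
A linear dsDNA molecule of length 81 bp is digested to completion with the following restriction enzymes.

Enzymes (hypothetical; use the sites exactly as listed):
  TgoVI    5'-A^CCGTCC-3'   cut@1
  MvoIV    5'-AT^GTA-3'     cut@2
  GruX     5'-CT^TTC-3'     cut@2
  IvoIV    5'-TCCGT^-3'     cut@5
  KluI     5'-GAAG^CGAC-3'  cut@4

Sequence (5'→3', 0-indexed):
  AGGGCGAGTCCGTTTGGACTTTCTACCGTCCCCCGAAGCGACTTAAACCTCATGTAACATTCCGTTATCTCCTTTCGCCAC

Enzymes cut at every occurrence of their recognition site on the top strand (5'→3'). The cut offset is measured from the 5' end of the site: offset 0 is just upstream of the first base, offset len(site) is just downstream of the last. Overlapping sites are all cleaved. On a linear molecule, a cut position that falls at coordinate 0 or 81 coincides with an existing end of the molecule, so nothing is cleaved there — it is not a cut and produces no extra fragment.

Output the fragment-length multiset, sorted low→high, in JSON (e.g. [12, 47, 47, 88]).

[5,7,8,8,12,13,13,15]

Scan for sites:
  TgoVI ACCGTCC/1: at [24] ⇒ [25]
  MvoIV ATGTA/2: at [51] ⇒ [53]
  GruX CTTTC/2: at [18, 71] ⇒ [20, 73]
  IvoIV TCCGT/5: at [8, 60] ⇒ [13, 65]
  KluI GAAGCGAC/4: at [34] ⇒ [38]

Pooled cuts: [13, 20, 25, 38, 53, 65, 73]

Fragments:
  [0,13): 13 bp
  [13,20): 7 bp
  [20,25): 5 bp
  [25,38): 13 bp
  [38,53): 15 bp
  [53,65): 12 bp
  [65,73): 8 bp
  [73,81): 8 bp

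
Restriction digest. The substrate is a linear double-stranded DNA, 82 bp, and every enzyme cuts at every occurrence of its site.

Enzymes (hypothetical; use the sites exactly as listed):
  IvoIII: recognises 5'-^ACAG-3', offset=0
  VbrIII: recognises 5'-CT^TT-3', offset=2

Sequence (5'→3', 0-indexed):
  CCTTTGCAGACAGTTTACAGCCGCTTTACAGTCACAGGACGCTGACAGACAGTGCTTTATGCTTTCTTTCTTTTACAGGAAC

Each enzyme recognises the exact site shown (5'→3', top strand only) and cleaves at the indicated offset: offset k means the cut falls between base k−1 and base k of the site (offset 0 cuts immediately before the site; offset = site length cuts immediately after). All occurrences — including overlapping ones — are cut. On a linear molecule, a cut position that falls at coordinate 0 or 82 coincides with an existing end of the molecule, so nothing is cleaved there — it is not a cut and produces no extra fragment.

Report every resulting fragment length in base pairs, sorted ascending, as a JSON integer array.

[2,3,3,4,4,4,6,6,7,7,8,8,9,11]

Per-enzyme occurrences:
  IvoIII (ACAG, off=0): starts [9, 16, 27, 33, 44, 48, 74] → cuts [9, 16, 27, 33, 44, 48, 74]
  VbrIII (CTTT, off=2): starts [1, 23, 54, 61, 65, 69] → cuts [3, 25, 56, 63, 67, 71]

All cut coordinates (distinct, sorted): [3, 9, 16, 25, 27, 33, 44, 48, 56, 63, 67, 71, 74]

Fragment lengths:
  [0,3): 3 bp
  [3,9): 6 bp
  [9,16): 7 bp
  [16,25): 9 bp
  [25,27): 2 bp
  [27,33): 6 bp
  [33,44): 11 bp
  [44,48): 4 bp
  [48,56): 8 bp
  [56,63): 7 bp
  [63,67): 4 bp
  [67,71): 4 bp
  [71,74): 3 bp
  [74,82): 8 bp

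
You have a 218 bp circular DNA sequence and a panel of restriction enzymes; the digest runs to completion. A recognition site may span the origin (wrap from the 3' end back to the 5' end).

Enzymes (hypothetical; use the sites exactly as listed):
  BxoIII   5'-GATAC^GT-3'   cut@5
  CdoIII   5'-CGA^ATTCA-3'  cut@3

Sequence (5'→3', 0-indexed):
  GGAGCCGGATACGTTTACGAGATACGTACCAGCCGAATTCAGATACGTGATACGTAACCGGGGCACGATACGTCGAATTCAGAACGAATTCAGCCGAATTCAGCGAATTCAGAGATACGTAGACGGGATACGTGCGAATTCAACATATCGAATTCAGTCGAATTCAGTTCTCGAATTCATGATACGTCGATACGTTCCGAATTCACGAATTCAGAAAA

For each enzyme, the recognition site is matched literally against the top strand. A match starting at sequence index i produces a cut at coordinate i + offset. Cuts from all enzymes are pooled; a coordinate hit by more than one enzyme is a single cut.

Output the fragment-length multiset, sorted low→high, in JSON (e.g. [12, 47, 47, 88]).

Site scan:
  BxoIII GATACGT/5: at [7, 20, 41, 48, 66, 113, 126, 180, 188] ⇒ [12, 25, 46, 53, 71, 118, 131, 185, 193]
  CdoIII CGAATTCA/3: at [33, 73, 84, 94, 103, 134, 148, 158, 171, 197, 205] ⇒ [36, 76, 87, 97, 106, 137, 151, 161, 174, 200, 208]

Pooled cuts: [12, 25, 36, 46, 53, 71, 76, 87, 97, 106, 118, 131, 137, 151, 161, 174, 185, 193, 200, 208]

Fragments:
  12→25: 13 bp
  25→36: 11 bp
  36→46: 10 bp
  46→53: 7 bp
  53→71: 18 bp
  71→76: 5 bp
  76→87: 11 bp
  87→97: 10 bp
  97→106: 9 bp
  106→118: 12 bp
  118→131: 13 bp
  131→137: 6 bp
  137→151: 14 bp
  151→161: 10 bp
  161→174: 13 bp
  174→185: 11 bp
  185→193: 8 bp
  193→200: 7 bp
  200→208: 8 bp
  208→12 (wrap): 218-208+12 = 22 bp

[5,6,7,7,8,8,9,10,10,10,11,11,11,12,13,13,13,14,18,22]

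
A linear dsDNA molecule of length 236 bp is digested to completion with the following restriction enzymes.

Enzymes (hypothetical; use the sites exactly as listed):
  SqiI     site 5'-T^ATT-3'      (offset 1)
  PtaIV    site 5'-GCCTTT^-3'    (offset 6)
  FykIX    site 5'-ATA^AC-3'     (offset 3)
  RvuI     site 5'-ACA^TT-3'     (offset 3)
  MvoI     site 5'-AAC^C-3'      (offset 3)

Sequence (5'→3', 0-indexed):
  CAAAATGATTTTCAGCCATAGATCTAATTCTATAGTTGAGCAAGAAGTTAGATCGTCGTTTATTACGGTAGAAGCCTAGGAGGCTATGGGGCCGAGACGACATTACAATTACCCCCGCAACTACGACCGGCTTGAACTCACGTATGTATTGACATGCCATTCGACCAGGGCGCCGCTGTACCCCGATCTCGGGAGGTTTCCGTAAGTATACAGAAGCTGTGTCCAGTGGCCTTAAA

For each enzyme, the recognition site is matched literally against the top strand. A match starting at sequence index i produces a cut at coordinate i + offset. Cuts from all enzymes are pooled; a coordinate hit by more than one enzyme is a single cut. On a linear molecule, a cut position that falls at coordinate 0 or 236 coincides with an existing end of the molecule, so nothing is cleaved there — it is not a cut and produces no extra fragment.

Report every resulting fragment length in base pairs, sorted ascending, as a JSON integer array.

[41,45,61,89]

Per-enzyme occurrences:
  SqiI TATT/1: at [60, 146] ⇒ [61, 147]
  PtaIV (GCCTTT, off=6): no sites
  FykIX (ATAAC, off=3): no sites
  RvuI ACATT/3: at [99] ⇒ [102]
  MvoI (AACC, off=3): no sites

Pooled cuts: [61, 102, 147]

Fragments:
  [0,61): 61 bp
  [61,102): 41 bp
  [102,147): 45 bp
  [147,236): 89 bp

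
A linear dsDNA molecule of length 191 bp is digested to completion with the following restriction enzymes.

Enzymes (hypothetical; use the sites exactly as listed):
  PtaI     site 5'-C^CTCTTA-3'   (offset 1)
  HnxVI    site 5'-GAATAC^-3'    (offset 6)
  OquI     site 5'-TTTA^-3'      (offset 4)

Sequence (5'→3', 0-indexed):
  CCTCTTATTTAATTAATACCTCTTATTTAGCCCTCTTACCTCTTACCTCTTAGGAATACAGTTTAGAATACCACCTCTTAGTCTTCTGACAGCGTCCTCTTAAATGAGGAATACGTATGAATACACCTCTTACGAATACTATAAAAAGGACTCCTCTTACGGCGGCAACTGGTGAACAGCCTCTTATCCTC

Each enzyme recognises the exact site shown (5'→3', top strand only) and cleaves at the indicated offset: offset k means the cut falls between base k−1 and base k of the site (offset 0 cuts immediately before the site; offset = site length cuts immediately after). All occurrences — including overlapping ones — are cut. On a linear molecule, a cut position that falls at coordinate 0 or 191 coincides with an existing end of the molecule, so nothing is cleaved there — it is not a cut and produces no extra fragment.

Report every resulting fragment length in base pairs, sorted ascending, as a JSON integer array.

Site scan:
  PtaI CCTCTTA/1: at [0, 18, 31, 38, 45, 73, 95, 125, 152, 179] ⇒ [1, 19, 32, 39, 46, 74, 96, 126, 153, 180]
  HnxVI GAATAC/6: at [53, 65, 108, 118, 133] ⇒ [59, 71, 114, 124, 139]
  OquI TTTA/4: at [7, 25, 61] ⇒ [11, 29, 65]

All cut coordinates (distinct, sorted): [1, 11, 19, 29, 32, 39, 46, 59, 65, 71, 74, 96, 114, 124, 126, 139, 153, 180]

Fragments:
  [0,1): 1 bp
  [1,11): 10 bp
  [11,19): 8 bp
  [19,29): 10 bp
  [29,32): 3 bp
  [32,39): 7 bp
  [39,46): 7 bp
  [46,59): 13 bp
  [59,65): 6 bp
  [65,71): 6 bp
  [71,74): 3 bp
  [74,96): 22 bp
  [96,114): 18 bp
  [114,124): 10 bp
  [124,126): 2 bp
  [126,139): 13 bp
  [139,153): 14 bp
  [153,180): 27 bp
  [180,191): 11 bp

[1,2,3,3,6,6,7,7,8,10,10,10,11,13,13,14,18,22,27]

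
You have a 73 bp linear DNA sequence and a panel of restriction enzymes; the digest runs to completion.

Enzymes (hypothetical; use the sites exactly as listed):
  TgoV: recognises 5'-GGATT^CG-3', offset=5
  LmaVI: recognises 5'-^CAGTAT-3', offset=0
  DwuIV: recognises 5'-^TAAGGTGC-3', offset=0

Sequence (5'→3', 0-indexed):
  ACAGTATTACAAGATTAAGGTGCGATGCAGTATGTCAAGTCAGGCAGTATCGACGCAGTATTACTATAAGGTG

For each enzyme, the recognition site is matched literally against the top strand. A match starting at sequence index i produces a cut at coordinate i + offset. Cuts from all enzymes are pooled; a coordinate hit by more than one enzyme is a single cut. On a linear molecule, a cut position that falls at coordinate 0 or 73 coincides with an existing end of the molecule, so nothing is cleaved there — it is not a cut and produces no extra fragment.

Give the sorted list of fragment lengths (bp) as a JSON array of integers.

[1,11,12,14,17,18]

Scan for sites:
  TgoV (GGATTCG, off=5): no sites
  LmaVI CAGTAT/0: at [1, 27, 44, 55] ⇒ [1, 27, 44, 55]
  DwuIV TAAGGTGC/0: at [15] ⇒ [15]

Pooled cuts: [1, 15, 27, 44, 55]

Fragment lengths:
  [0,1): 1 bp
  [1,15): 14 bp
  [15,27): 12 bp
  [27,44): 17 bp
  [44,55): 11 bp
  [55,73): 18 bp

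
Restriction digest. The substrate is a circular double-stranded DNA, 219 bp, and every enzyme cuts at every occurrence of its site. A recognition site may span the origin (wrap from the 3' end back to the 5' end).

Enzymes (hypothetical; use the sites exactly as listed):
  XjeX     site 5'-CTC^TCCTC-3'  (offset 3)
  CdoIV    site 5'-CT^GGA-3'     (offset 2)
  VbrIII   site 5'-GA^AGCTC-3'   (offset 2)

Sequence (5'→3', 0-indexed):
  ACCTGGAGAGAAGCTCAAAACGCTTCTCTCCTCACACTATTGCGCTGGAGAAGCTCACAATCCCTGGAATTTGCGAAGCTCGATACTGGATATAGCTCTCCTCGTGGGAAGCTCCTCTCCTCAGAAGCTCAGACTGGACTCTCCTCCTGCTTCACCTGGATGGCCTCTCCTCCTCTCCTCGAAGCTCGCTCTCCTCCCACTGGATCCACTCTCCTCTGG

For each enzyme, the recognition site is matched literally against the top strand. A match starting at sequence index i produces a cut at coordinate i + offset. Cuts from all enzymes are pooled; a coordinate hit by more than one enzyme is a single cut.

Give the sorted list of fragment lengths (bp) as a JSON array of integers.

[5,6,6,6,7,7,8,8,8,9,10,10,10,10,11,11,11,11,14,16,17,18]

Site scan:
  XjeX CTCTCCTC/3: at [25, 95, 114, 138, 164, 172, 188, 208] ⇒ [28, 98, 117, 141, 167, 175, 191, 211]
  CdoIV CTGGA/2: at [2, 44, 63, 85, 133, 155, 199, 215] ⇒ [4, 46, 65, 87, 135, 157, 201, 217]
  VbrIII GAAGCTC/2: at [9, 49, 74, 107, 123, 180] ⇒ [11, 51, 76, 109, 125, 182]

Pooled cuts: [4, 11, 28, 46, 51, 65, 76, 87, 98, 109, 117, 125, 135, 141, 157, 167, 175, 182, 191, 201, 211, 217]

Fragments:
  4→11: 7 bp
  11→28: 17 bp
  28→46: 18 bp
  46→51: 5 bp
  51→65: 14 bp
  65→76: 11 bp
  76→87: 11 bp
  87→98: 11 bp
  98→109: 11 bp
  109→117: 8 bp
  117→125: 8 bp
  125→135: 10 bp
  135→141: 6 bp
  141→157: 16 bp
  157→167: 10 bp
  167→175: 8 bp
  175→182: 7 bp
  182→191: 9 bp
  191→201: 10 bp
  201→211: 10 bp
  211→217: 6 bp
  217→4 (wrap): 219-217+4 = 6 bp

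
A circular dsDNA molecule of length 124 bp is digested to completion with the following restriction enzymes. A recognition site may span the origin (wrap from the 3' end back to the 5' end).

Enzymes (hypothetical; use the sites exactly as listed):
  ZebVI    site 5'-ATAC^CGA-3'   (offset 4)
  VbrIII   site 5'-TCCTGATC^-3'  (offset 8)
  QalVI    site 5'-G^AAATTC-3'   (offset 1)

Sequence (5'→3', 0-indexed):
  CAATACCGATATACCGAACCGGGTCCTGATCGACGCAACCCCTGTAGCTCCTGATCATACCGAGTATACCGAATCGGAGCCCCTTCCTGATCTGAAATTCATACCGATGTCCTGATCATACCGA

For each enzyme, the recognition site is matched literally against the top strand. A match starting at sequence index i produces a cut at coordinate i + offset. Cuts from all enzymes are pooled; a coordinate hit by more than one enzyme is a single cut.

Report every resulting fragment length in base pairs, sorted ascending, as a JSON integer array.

[2,4,4,8,9,9,10,13,17,23,25]

Site scan:
  ZebVI (ATACCGA, off=4): starts [2, 10, 56, 65, 100, 117] → cuts [6, 14, 60, 69, 104, 121]
  VbrIII (TCCTGATC, off=8): starts [23, 48, 84, 109] → cuts [31, 56, 92, 117]
  QalVI (GAAATTC, off=1): starts [93] → cuts [94]

Pooled cuts: [6, 14, 31, 56, 60, 69, 92, 94, 104, 117, 121]

Fragment lengths:
  6→14: 8 bp
  14→31: 17 bp
  31→56: 25 bp
  56→60: 4 bp
  60→69: 9 bp
  69→92: 23 bp
  92→94: 2 bp
  94→104: 10 bp
  104→117: 13 bp
  117→121: 4 bp
  121→6 (wrap): 124-121+6 = 9 bp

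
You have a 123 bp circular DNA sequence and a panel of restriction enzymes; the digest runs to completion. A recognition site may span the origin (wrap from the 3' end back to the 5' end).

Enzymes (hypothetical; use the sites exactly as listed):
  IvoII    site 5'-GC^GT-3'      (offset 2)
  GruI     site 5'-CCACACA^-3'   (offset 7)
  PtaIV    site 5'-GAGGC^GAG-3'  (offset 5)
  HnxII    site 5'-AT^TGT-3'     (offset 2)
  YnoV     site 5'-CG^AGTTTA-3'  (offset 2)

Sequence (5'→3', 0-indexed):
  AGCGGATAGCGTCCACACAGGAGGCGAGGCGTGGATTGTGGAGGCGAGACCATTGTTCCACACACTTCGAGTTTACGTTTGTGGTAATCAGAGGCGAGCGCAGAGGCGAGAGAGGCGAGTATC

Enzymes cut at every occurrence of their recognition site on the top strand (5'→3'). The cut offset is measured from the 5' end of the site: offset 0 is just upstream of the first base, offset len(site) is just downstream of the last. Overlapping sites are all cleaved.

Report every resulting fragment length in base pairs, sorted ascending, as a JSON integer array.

[5,5,6,6,8,9,9,9,11,12,17,26]

Per-enzyme occurrences:
  IvoII GCGT/2: at [8, 28] ⇒ [10, 30]
  GruI CCACACA/7: at [12, 57] ⇒ [19, 64]
  PtaIV GAGGCGAG/5: at [20, 40, 90, 102, 111] ⇒ [25, 45, 95, 107, 116]
  HnxII ATTGT/2: at [34, 51] ⇒ [36, 53]
  YnoV CGAGTTTA/2: at [67] ⇒ [69]

All cut coordinates (distinct, sorted): [10, 19, 25, 30, 36, 45, 53, 64, 69, 95, 107, 116]

Fragments:
  10→19: 9 bp
  19→25: 6 bp
  25→30: 5 bp
  30→36: 6 bp
  36→45: 9 bp
  45→53: 8 bp
  53→64: 11 bp
  64→69: 5 bp
  69→95: 26 bp
  95→107: 12 bp
  107→116: 9 bp
  116→10 (wrap): 123-116+10 = 17 bp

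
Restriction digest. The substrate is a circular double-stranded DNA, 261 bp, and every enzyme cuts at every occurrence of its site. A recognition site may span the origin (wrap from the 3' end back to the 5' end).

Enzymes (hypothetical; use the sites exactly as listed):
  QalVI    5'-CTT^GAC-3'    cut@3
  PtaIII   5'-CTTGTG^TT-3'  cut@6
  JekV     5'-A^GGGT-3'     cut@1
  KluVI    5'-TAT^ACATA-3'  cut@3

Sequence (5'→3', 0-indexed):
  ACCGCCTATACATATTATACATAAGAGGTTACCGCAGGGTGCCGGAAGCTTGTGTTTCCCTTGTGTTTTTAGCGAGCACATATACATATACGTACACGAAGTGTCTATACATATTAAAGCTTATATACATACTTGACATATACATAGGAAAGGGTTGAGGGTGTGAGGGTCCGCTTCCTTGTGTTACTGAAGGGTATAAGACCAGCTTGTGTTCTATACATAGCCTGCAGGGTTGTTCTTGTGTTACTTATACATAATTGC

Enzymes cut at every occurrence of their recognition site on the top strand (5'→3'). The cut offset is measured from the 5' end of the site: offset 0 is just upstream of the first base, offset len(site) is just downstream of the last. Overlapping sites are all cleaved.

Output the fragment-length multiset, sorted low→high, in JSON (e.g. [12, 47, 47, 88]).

[6,7,7,8,8,8,8,9,10,11,12,14,17,18,18,18,18,19,20,25]

Site scan:
  QalVI CTTGAC/3: at [131] ⇒ [134]
  PtaIII CTTGTGTT/6: at [48, 59, 177, 205, 237] ⇒ [54, 65, 183, 211, 243]
  JekV AGGGT/1: at [35, 150, 157, 165, 190, 228] ⇒ [36, 151, 158, 166, 191, 229]
  KluVI TATACATA/3: at [6, 15, 80, 105, 123, 138, 214, 248] ⇒ [9, 18, 83, 108, 126, 141, 217, 251]

Pooled cuts: [9, 18, 36, 54, 65, 83, 108, 126, 134, 141, 151, 158, 166, 183, 191, 211, 217, 229, 243, 251]

Fragments:
  9→18: 9 bp
  18→36: 18 bp
  36→54: 18 bp
  54→65: 11 bp
  65→83: 18 bp
  83→108: 25 bp
  108→126: 18 bp
  126→134: 8 bp
  134→141: 7 bp
  141→151: 10 bp
  151→158: 7 bp
  158→166: 8 bp
  166→183: 17 bp
  183→191: 8 bp
  191→211: 20 bp
  211→217: 6 bp
  217→229: 12 bp
  229→243: 14 bp
  243→251: 8 bp
  251→9 (wrap): 261-251+9 = 19 bp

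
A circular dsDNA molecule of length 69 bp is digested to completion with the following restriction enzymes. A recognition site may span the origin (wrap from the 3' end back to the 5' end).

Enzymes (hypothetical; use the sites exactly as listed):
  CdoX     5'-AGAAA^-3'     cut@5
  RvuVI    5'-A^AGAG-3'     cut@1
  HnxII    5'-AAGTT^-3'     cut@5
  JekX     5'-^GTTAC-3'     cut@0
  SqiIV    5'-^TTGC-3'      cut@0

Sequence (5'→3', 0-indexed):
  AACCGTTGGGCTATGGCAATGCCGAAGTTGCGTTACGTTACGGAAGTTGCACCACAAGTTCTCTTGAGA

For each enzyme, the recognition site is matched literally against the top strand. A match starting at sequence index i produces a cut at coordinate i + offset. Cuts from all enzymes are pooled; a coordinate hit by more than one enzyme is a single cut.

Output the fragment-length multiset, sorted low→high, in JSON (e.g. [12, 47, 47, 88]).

[2,2,2,5,10,11,12,25]

Site scan:
  CdoX (AGAAA, off=5): starts [66] → cuts [2]
  RvuVI (AAGAG, off=1): no sites
  HnxII (AAGTT, off=5): starts [24, 43, 55] → cuts [29, 48, 60]
  JekX (GTTAC, off=0): starts [31, 36] → cuts [31, 36]
  SqiIV (TTGC, off=0): starts [27, 46] → cuts [27, 46]

Pooled cuts: [2, 27, 29, 31, 36, 46, 48, 60]

Fragment lengths:
  2→27: 25 bp
  27→29: 2 bp
  29→31: 2 bp
  31→36: 5 bp
  36→46: 10 bp
  46→48: 2 bp
  48→60: 12 bp
  60→2 (wrap): 69-60+2 = 11 bp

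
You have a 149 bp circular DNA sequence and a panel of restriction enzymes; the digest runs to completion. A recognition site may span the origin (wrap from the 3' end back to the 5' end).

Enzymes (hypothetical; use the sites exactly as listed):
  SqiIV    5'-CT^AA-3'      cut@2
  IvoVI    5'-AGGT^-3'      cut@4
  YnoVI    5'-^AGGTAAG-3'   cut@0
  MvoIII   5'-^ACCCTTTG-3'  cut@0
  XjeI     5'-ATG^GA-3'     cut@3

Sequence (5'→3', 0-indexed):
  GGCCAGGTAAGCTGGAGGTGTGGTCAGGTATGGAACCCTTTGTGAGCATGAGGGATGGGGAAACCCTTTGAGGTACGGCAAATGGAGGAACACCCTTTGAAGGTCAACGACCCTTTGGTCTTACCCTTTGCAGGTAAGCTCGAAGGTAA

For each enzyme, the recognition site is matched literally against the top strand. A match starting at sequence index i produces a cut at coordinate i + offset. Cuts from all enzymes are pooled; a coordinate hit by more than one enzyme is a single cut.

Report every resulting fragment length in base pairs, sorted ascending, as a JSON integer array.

[2,3,4,4,4,5,6,7,8,9,10,10,11,12,13,13,28]

Scan for sites:
  SqiIV (CTAA, off=2): no sites
  IvoVI AGGT/4: at [4, 15, 25, 70, 100, 131, 143] ⇒ [8, 19, 29, 74, 104, 135, 147]
  YnoVI AGGTAAG/0: at [4, 131, 143] ⇒ [4, 131, 143]
  MvoIII ACCCTTTG/0: at [34, 62, 91, 109, 122] ⇒ [34, 62, 91, 109, 122]
  XjeI ATGGA/3: at [29, 81] ⇒ [32, 84]

Pooled cuts: [4, 8, 19, 29, 32, 34, 62, 74, 84, 91, 104, 109, 122, 131, 135, 143, 147]

Fragments:
  4→8: 4 bp
  8→19: 11 bp
  19→29: 10 bp
  29→32: 3 bp
  32→34: 2 bp
  34→62: 28 bp
  62→74: 12 bp
  74→84: 10 bp
  84→91: 7 bp
  91→104: 13 bp
  104→109: 5 bp
  109→122: 13 bp
  122→131: 9 bp
  131→135: 4 bp
  135→143: 8 bp
  143→147: 4 bp
  147→4 (wrap): 149-147+4 = 6 bp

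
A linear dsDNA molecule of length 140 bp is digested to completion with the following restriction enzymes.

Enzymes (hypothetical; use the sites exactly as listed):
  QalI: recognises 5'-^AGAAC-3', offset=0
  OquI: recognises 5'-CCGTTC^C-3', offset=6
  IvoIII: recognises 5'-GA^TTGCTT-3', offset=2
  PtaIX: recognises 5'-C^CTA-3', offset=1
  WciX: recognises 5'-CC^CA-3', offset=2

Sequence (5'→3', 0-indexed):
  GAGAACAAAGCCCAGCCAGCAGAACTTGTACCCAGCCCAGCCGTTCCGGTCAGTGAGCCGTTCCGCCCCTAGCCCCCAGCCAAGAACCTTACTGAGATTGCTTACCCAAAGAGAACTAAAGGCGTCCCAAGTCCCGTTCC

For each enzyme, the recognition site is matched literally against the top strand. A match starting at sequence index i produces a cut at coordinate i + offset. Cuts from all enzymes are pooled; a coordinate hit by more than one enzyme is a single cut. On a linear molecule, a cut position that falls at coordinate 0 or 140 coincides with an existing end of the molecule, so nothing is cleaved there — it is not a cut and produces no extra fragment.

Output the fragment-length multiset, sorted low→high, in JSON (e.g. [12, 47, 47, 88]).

Scan for sites:
  QalI (AGAAC, off=0): starts [1, 20, 82, 111] → cuts [1, 20, 82, 111]
  OquI (CCGTTCC, off=6): starts [40, 57, 133] → cuts [46, 63, 139]
  IvoIII (GATTGCTT, off=2): starts [95] → cuts [97]
  PtaIX (CCTA, off=1): starts [67] → cuts [68]
  WciX (CCCA, off=2): starts [10, 30, 35, 74, 104, 125] → cuts [12, 32, 37, 76, 106, 127]

All cut coordinates (distinct, sorted): [1, 12, 20, 32, 37, 46, 63, 68, 76, 82, 97, 106, 111, 127, 139]

Fragment lengths:
  [0,1): 1 bp
  [1,12): 11 bp
  [12,20): 8 bp
  [20,32): 12 bp
  [32,37): 5 bp
  [37,46): 9 bp
  [46,63): 17 bp
  [63,68): 5 bp
  [68,76): 8 bp
  [76,82): 6 bp
  [82,97): 15 bp
  [97,106): 9 bp
  [106,111): 5 bp
  [111,127): 16 bp
  [127,139): 12 bp
  [139,140): 1 bp

[1,1,5,5,5,6,8,8,9,9,11,12,12,15,16,17]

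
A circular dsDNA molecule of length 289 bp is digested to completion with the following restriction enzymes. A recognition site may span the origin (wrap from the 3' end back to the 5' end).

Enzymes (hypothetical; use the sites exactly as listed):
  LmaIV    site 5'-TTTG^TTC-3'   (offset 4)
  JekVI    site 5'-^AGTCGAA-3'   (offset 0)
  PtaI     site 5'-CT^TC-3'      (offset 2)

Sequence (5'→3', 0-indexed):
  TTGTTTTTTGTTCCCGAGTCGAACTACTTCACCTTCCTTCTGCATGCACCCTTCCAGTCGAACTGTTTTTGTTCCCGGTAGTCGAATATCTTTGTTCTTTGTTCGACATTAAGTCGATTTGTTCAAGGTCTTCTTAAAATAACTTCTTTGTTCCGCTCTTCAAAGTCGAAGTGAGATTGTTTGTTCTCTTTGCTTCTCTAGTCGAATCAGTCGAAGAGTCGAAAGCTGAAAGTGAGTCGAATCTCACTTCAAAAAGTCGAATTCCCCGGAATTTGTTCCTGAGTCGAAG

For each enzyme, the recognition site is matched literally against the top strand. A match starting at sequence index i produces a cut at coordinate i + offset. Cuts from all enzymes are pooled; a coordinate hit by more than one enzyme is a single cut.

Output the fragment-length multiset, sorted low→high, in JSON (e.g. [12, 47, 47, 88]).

Site scan:
  LmaIV (TTTGTTC, off=4): starts [6, 67, 90, 97, 117, 146, 179, 271] → cuts [10, 71, 94, 101, 121, 150, 183, 275]
  JekVI (AGTCGAA, off=0): starts [16, 55, 79, 163, 199, 208, 216, 234, 254, 281] → cuts [16, 55, 79, 163, 199, 208, 216, 234, 254, 281]
  PtaI (CTTC, off=2): starts [26, 32, 36, 50, 129, 142, 157, 192, 246] → cuts [28, 34, 38, 52, 131, 144, 159, 194, 248]

Pooled cuts: [10, 16, 28, 34, 38, 52, 55, 71, 79, 94, 101, 121, 131, 144, 150, 159, 163, 183, 194, 199, 208, 216, 234, 248, 254, 275, 281]

Fragment lengths:
  10→16: 6 bp
  16→28: 12 bp
  28→34: 6 bp
  34→38: 4 bp
  38→52: 14 bp
  52→55: 3 bp
  55→71: 16 bp
  71→79: 8 bp
  79→94: 15 bp
  94→101: 7 bp
  101→121: 20 bp
  121→131: 10 bp
  131→144: 13 bp
  144→150: 6 bp
  150→159: 9 bp
  159→163: 4 bp
  163→183: 20 bp
  183→194: 11 bp
  194→199: 5 bp
  199→208: 9 bp
  208→216: 8 bp
  216→234: 18 bp
  234→248: 14 bp
  248→254: 6 bp
  254→275: 21 bp
  275→281: 6 bp
  281→10 (wrap): 289-281+10 = 18 bp

[3,4,4,5,6,6,6,6,6,7,8,8,9,9,10,11,12,13,14,14,15,16,18,18,20,20,21]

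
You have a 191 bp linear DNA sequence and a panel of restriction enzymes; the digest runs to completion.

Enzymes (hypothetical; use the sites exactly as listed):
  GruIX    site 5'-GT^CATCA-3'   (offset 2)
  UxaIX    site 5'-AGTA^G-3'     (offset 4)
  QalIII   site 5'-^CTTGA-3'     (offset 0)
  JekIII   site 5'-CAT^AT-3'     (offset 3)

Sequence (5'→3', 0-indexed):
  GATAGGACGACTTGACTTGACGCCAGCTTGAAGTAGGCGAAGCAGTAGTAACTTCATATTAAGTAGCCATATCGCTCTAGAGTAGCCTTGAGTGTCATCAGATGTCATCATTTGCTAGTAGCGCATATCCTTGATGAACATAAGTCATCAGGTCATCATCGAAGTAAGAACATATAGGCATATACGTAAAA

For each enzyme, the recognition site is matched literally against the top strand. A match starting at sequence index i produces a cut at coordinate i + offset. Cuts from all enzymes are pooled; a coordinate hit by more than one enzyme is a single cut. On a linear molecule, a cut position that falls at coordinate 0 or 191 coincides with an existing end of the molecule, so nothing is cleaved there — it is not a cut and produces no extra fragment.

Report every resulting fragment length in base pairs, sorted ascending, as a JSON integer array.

[2,3,5,5,6,8,8,8,9,9,10,10,10,10,11,12,14,15,16,20]

Per-enzyme occurrences:
  GruIX (GTCATCA, off=2): starts [93, 103, 143, 151] → cuts [95, 105, 145, 153]
  UxaIX (AGTAG, off=4): starts [31, 43, 61, 80, 116] → cuts [35, 47, 65, 84, 120]
  QalIII (CTTGA, off=0): starts [10, 15, 26, 86, 129] → cuts [10, 15, 26, 86, 129]
  JekIII (CATAT, off=3): starts [54, 67, 123, 170, 178] → cuts [57, 70, 126, 173, 181]

Pooled cuts: [10, 15, 26, 35, 47, 57, 65, 70, 84, 86, 95, 105, 120, 126, 129, 145, 153, 173, 181]

Fragment lengths:
  [0,10): 10 bp
  [10,15): 5 bp
  [15,26): 11 bp
  [26,35): 9 bp
  [35,47): 12 bp
  [47,57): 10 bp
  [57,65): 8 bp
  [65,70): 5 bp
  [70,84): 14 bp
  [84,86): 2 bp
  [86,95): 9 bp
  [95,105): 10 bp
  [105,120): 15 bp
  [120,126): 6 bp
  [126,129): 3 bp
  [129,145): 16 bp
  [145,153): 8 bp
  [153,173): 20 bp
  [173,181): 8 bp
  [181,191): 10 bp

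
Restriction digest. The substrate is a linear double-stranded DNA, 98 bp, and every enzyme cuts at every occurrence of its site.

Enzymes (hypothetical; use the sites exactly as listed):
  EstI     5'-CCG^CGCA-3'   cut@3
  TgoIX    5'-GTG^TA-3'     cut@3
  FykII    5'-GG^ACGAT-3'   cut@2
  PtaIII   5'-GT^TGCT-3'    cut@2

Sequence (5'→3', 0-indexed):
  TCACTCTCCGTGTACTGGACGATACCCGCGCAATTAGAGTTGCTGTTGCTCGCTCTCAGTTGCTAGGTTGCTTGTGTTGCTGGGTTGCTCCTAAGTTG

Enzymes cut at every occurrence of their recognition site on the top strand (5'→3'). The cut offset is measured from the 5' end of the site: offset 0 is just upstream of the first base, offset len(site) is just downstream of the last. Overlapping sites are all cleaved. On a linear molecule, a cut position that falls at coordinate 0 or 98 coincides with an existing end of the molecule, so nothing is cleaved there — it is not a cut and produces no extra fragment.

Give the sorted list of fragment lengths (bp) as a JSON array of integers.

Per-enzyme occurrences:
  EstI CCGCGCA/3: at [25] ⇒ [28]
  TgoIX GTGTA/3: at [9] ⇒ [12]
  FykII GGACGAT/2: at [16] ⇒ [18]
  PtaIII GTTGCT/2: at [38, 44, 58, 66, 75, 83] ⇒ [40, 46, 60, 68, 77, 85]

Pooled cuts: [12, 18, 28, 40, 46, 60, 68, 77, 85]

Fragment lengths:
  [0,12): 12 bp
  [12,18): 6 bp
  [18,28): 10 bp
  [28,40): 12 bp
  [40,46): 6 bp
  [46,60): 14 bp
  [60,68): 8 bp
  [68,77): 9 bp
  [77,85): 8 bp
  [85,98): 13 bp

[6,6,8,8,9,10,12,12,13,14]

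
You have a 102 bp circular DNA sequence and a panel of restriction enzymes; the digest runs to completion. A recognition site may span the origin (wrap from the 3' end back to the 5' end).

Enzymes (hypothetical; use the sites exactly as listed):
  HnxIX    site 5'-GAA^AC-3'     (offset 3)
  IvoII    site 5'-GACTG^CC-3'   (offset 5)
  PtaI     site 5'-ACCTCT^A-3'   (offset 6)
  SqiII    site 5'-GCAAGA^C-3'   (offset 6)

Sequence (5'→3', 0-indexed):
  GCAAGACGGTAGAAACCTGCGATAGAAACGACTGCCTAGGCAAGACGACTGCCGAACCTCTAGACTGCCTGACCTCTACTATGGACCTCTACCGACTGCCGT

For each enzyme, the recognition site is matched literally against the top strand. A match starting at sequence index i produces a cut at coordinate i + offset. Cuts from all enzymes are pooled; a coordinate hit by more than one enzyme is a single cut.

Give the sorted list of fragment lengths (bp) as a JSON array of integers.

Scan for sites:
  HnxIX (GAAAC, off=3): starts [11, 24] → cuts [14, 27]
  IvoII (GACTGCC, off=5): starts [29, 46, 62, 93] → cuts [34, 51, 67, 98]
  PtaI (ACCTCTA, off=6): starts [55, 71, 84] → cuts [61, 77, 90]
  SqiII (GCAAGAC, off=6): starts [0, 39] → cuts [6, 45]

All cut coordinates (distinct, sorted): [6, 14, 27, 34, 45, 51, 61, 67, 77, 90, 98]

Fragment lengths:
  6→14: 8 bp
  14→27: 13 bp
  27→34: 7 bp
  34→45: 11 bp
  45→51: 6 bp
  51→61: 10 bp
  61→67: 6 bp
  67→77: 10 bp
  77→90: 13 bp
  90→98: 8 bp
  98→6 (wrap): 102-98+6 = 10 bp

[6,6,7,8,8,10,10,10,11,13,13]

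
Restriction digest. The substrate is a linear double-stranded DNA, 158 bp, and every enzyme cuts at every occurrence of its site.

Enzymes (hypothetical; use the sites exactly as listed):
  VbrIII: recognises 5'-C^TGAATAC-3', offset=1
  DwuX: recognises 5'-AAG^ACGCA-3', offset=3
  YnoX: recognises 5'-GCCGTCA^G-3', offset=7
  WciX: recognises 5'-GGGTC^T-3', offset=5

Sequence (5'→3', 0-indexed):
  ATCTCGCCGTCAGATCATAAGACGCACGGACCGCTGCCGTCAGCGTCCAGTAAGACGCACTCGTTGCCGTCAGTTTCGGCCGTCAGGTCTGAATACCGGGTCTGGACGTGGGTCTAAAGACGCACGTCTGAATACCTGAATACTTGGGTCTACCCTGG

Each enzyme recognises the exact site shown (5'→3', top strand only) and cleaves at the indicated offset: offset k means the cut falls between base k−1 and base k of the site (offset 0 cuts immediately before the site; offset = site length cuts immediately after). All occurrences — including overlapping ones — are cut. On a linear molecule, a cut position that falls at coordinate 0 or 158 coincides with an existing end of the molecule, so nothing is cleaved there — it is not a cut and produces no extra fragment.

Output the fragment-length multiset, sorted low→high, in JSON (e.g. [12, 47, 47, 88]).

Site scan:
  VbrIII CTGAATAC/1: at [88, 127, 135] ⇒ [89, 128, 136]
  DwuX AAGACGCA/3: at [18, 51, 116] ⇒ [21, 54, 119]
  YnoX GCCGTCAG/7: at [5, 35, 65, 78] ⇒ [12, 42, 72, 85]
  WciX GGGTCT/5: at [97, 109, 145] ⇒ [102, 114, 150]

All cut coordinates (distinct, sorted): [12, 21, 42, 54, 72, 85, 89, 102, 114, 119, 128, 136, 150]

Fragments:
  [0,12): 12 bp
  [12,21): 9 bp
  [21,42): 21 bp
  [42,54): 12 bp
  [54,72): 18 bp
  [72,85): 13 bp
  [85,89): 4 bp
  [89,102): 13 bp
  [102,114): 12 bp
  [114,119): 5 bp
  [119,128): 9 bp
  [128,136): 8 bp
  [136,150): 14 bp
  [150,158): 8 bp

[4,5,8,8,9,9,12,12,12,13,13,14,18,21]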